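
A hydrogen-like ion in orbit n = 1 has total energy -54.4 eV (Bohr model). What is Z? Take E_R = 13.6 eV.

E_n = −E_R Z²/n² ⇒ Z² = −E_n n²/E_R = 54.4 × 1² / 13.6 ≈ 4.00
Z = 2

2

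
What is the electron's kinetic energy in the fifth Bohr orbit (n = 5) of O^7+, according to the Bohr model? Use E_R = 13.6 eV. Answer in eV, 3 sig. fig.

34.8 eV

For a Coulomb orbit the virial theorem gives K = −E_n.
E_n = −E_R·Z²/n², so K = E_R·Z²/n² = 13.6 × 8²/5² = 34.8 eV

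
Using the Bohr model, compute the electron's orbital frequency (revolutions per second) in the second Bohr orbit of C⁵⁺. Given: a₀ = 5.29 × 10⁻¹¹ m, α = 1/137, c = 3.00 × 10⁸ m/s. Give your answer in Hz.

2.96 × 10¹⁶ Hz

r = n²a₀/Z = 3.53 × 10⁻¹¹ m, v = Zαc/n = 6.57 × 10⁶ m/s
f = v/(2πr) = 2.96 × 10¹⁶ Hz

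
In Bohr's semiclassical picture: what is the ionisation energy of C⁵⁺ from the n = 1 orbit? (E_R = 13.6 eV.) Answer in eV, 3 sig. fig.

E_n = −E_R·Z²/n² = −13.6 × 6²/1² eV = -490 eV
Ionisation energy = −E_n = 490 eV

490 eV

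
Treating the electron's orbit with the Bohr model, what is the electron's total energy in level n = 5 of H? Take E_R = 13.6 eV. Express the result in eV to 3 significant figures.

E_n = −E_R·Z²/n² = −13.6 × 1²/5² = -0.544 eV

-0.544 eV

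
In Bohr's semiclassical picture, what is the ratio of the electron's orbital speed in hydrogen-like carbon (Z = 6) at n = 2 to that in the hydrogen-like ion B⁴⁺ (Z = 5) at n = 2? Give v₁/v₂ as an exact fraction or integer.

6/5

v ∝ Z^1 · n^-1
v₁/v₂ = (6/5)^1 · (2/2)^-1 = 6/5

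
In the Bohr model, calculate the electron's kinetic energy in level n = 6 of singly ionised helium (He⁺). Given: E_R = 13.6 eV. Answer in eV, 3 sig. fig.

For a Coulomb orbit the virial theorem gives K = −E_n.
E_n = −E_R·Z²/n², so K = E_R·Z²/n² = 13.6 × 2²/6² = 1.51 eV

1.51 eV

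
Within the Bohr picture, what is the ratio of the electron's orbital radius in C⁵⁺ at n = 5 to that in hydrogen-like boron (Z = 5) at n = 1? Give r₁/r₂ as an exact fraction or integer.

125/6

r ∝ Z^-1 · n^2
r₁/r₂ = (6/5)^-1 · (5/1)^2 = 125/6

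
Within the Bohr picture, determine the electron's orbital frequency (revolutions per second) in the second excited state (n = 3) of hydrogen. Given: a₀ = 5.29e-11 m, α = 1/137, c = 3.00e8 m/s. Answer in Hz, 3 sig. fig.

2.44e14 Hz

r = n²a₀/Z = 4.76e-10 m, v = Zαc/n = 7.30e5 m/s
f = v/(2πr) = 2.44e14 Hz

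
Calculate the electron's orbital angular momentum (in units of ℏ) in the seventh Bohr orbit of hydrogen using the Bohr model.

7

L_n = nℏ, so L/ℏ = n = 7.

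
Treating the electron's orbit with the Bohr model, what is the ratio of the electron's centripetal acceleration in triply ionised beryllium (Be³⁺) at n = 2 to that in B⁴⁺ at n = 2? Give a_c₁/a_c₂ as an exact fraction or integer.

a_c ∝ Z^3 · n^-4
a_c₁/a_c₂ = (4/5)^3 · (2/2)^-4 = 64/125

64/125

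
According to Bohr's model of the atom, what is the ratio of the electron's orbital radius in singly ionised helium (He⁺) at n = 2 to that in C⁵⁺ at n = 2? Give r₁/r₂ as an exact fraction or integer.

3

r ∝ Z^-1 · n^2
r₁/r₂ = (2/6)^-1 · (2/2)^2 = 3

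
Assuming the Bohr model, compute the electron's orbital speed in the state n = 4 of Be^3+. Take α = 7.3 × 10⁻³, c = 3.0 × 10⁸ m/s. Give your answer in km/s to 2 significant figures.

2200 km/s

v_n = Zαc/n = 4 × 0.0073 × 3.0 × 10⁸ / 4
    = 2200 km/s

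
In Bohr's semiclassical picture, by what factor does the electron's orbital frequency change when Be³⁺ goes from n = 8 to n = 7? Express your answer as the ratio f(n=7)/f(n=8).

f ∝ Z^2 · n^-3; with Z fixed, f ∝ n^-3.
f(n=7)/f(n=8) = (7/8)^-3 = 512/343

512/343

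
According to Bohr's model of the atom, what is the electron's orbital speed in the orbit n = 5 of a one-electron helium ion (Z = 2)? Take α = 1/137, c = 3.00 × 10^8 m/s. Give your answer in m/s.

v_n = Zαc/n = 2 × 0.00730 × 3.00 × 10^8 / 5
    = 8.76 × 10^5 m/s

8.76 × 10^5 m/s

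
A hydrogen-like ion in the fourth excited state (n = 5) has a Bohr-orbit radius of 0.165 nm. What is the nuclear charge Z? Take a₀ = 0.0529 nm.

r_n = n²a₀/Z ⇒ Z = n²a₀/r = 5² × 0.0529 / 0.165 ≈ 8.02
Z = 8

8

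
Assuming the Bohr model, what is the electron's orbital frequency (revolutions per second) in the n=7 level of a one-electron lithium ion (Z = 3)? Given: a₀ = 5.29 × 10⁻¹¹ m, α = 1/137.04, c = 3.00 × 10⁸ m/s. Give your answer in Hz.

r = n²a₀/Z = 8.64 × 10⁻¹⁰ m, v = Zαc/n = 9.38 × 10⁵ m/s
f = v/(2πr) = 1.73 × 10¹⁴ Hz

1.73 × 10¹⁴ Hz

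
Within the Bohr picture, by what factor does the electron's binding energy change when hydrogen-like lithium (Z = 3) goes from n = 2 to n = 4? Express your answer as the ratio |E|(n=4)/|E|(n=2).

|E| ∝ Z^2 · n^-2; with Z fixed, |E| ∝ n^-2.
|E|(n=4)/|E|(n=2) = (4/2)^-2 = 1/4

1/4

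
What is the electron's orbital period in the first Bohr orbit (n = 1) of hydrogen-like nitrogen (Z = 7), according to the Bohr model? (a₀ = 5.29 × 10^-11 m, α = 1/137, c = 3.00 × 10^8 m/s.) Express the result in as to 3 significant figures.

3.10 as

r = n²a₀/Z = 1²·5.29 × 10^-11/7 = 7.56 × 10^-12 m
v = Zαc/n = 7·0.00730·3.00 × 10^8/1 = 1.53 × 10^7 m/s
T = 2πr/v = 3.10 × 10^-18 s = 3.10 as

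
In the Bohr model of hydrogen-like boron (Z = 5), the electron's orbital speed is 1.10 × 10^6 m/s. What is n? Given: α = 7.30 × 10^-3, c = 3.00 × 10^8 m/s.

10

v_n = Zαc/n ⇒ n = Zαc/v = 5 × 0.00730 × 3.00 × 10^8 / 1.10 × 10^6 ≈ 9.95
n = 10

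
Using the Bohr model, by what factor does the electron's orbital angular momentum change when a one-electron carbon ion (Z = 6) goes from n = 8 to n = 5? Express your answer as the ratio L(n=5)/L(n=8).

5/8

L = nℏ depends only on n, so L ∝ n.
L(n=5)/L(n=8) = (5/8)^1 = 5/8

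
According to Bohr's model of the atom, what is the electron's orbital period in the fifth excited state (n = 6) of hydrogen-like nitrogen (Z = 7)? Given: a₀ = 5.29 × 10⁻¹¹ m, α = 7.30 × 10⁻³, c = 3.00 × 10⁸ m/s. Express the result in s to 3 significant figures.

r = n²a₀/Z = 6²·5.29 × 10⁻¹¹/7 = 2.72 × 10⁻¹⁰ m
v = Zαc/n = 7·0.00730·3.00 × 10⁸/6 = 2.56 × 10⁶ m/s
T = 2πr/v = 6.69 × 10⁻¹⁶ s

6.69 × 10⁻¹⁶ s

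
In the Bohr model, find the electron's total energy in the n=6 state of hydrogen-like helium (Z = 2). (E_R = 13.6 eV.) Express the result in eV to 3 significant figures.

E_n = −E_R·Z²/n² = −13.6 × 2²/6² = -1.51 eV

-1.51 eV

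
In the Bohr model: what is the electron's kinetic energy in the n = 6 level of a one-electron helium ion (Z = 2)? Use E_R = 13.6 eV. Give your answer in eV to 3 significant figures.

For a Coulomb orbit the virial theorem gives K = −E_n.
E_n = −E_R·Z²/n², so K = E_R·Z²/n² = 13.6 × 2²/6² = 1.51 eV

1.51 eV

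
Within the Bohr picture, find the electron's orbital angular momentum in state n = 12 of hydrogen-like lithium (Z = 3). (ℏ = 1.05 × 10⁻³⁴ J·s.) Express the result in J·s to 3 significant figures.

1.26 × 10⁻³³ J·s

L_n = nℏ = 12 × 1.05 × 10⁻³⁴ = 1.26 × 10⁻³³ J·s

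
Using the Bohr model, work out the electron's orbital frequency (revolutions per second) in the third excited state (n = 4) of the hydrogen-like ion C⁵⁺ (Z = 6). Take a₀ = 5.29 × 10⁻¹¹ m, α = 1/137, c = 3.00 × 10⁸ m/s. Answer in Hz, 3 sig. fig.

r = n²a₀/Z = 1.41 × 10⁻¹⁰ m, v = Zαc/n = 3.28 × 10⁶ m/s
f = v/(2πr) = 3.71 × 10¹⁵ Hz

3.71 × 10¹⁵ Hz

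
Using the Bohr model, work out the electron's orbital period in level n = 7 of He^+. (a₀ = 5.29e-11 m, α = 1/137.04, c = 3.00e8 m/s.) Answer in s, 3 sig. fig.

r = n²a₀/Z = 7²·5.29e-11/2 = 1.30e-9 m
v = Zαc/n = 2·0.00730·3.00e8/7 = 6.25e5 m/s
T = 2πr/v = 1.30e-14 s

1.30e-14 s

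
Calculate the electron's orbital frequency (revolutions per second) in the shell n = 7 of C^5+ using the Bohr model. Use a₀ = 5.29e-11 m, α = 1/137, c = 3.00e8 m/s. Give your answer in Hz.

r = n²a₀/Z = 4.32e-10 m, v = Zαc/n = 1.88e6 m/s
f = v/(2πr) = 6.91e14 Hz

6.91e14 Hz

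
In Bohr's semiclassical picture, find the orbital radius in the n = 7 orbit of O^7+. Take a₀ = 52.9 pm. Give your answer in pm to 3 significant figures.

r_n = n²a₀/Z = 7² × 52.9 / 8
    = 49 × 52.9 / 8 = 324 pm

324 pm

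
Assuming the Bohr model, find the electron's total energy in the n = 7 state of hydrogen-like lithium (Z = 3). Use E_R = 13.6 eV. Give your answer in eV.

-2.50 eV

E_n = −E_R·Z²/n² = −13.6 × 3²/7² = -2.50 eV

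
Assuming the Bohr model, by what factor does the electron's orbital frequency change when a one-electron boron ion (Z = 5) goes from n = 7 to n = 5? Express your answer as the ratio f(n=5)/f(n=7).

f ∝ Z^2 · n^-3; with Z fixed, f ∝ n^-3.
f(n=5)/f(n=7) = (5/7)^-3 = 343/125

343/125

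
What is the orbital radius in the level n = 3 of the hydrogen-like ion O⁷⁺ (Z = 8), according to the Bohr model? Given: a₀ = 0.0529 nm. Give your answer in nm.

r_n = n²a₀/Z = 3² × 0.0529 / 8
    = 9 × 0.0529 / 8 = 0.0595 nm

0.0595 nm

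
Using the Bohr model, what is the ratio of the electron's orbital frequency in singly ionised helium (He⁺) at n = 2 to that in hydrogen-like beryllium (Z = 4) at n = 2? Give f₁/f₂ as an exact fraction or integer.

f ∝ Z^2 · n^-3
f₁/f₂ = (2/4)^2 · (2/2)^-3 = 1/4

1/4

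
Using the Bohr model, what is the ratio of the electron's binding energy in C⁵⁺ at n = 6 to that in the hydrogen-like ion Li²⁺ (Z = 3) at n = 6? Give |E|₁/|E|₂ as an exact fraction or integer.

|E| ∝ Z^2 · n^-2
|E|₁/|E|₂ = (6/3)^2 · (6/6)^-2 = 4

4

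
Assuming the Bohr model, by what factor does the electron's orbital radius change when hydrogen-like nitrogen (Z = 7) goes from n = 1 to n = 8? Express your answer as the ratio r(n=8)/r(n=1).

r ∝ Z^-1 · n^2; with Z fixed, r ∝ n^2.
r(n=8)/r(n=1) = (8/1)^2 = 64

64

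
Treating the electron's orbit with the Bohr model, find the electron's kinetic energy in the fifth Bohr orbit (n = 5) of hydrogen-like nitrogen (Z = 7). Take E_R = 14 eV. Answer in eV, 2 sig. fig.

27 eV

For a Coulomb orbit the virial theorem gives K = −E_n.
E_n = −E_R·Z²/n², so K = E_R·Z²/n² = 14 × 7²/5² = 27 eV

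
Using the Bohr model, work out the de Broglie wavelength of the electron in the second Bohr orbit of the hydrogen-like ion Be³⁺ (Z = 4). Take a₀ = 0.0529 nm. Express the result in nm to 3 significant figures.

The Bohr quantisation condition is nλ = 2πr_n.
r_n = n²a₀/Z = 0.0529 nm
λ = 2πr_n/n = 2π·0.0529/2 = 0.166 nm

0.166 nm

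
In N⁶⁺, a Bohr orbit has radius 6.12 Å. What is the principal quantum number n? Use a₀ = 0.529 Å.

r_n = n²a₀/Z ⇒ n² = rZ/a₀ = 6.12 × 7 / 0.529 ≈ 80.98
n = 9

9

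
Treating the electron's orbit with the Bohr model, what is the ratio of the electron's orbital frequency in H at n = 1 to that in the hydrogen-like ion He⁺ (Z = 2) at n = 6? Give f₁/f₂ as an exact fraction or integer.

f ∝ Z^2 · n^-3
f₁/f₂ = (1/2)^2 · (1/6)^-3 = 54

54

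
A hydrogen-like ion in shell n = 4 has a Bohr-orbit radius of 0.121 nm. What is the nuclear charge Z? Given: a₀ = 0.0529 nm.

r_n = n²a₀/Z ⇒ Z = n²a₀/r = 4² × 0.0529 / 0.121 ≈ 7.00
Z = 7

7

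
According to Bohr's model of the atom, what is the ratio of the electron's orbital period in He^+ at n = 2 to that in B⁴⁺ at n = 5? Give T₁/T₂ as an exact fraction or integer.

2/5

T ∝ Z^-2 · n^3
T₁/T₂ = (2/5)^-2 · (2/5)^3 = 2/5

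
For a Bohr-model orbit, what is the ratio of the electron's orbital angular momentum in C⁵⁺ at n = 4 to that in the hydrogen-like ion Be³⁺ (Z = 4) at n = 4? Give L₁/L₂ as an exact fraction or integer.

L = nℏ is independent of Z.
L₁/L₂ = n₁/n₂ = 4/4 = 1

1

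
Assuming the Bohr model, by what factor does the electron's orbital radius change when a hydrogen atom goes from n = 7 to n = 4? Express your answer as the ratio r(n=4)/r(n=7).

r ∝ Z^-1 · n^2; with Z fixed, r ∝ n^2.
r(n=4)/r(n=7) = (4/7)^2 = 16/49

16/49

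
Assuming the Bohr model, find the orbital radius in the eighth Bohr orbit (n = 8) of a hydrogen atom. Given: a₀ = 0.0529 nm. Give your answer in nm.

r_n = n²a₀/Z = 8² × 0.0529 / 1
    = 64 × 0.0529 / 1 = 3.39 nm

3.39 nm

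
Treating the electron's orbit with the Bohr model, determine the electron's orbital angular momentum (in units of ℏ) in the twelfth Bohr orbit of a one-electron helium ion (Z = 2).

12

L_n = nℏ, so L/ℏ = n = 12.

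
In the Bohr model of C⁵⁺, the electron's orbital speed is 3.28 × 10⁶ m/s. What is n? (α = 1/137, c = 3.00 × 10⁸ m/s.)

v_n = Zαc/n ⇒ n = Zαc/v = 6 × 0.00730 × 3.00 × 10⁸ / 3.28 × 10⁶ ≈ 4.01
n = 4

4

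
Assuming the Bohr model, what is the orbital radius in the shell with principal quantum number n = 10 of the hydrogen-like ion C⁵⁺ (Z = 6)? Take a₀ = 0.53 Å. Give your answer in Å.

8.8 Å

r_n = n²a₀/Z = 10² × 0.53 / 6
    = 100 × 0.53 / 6 = 8.8 Å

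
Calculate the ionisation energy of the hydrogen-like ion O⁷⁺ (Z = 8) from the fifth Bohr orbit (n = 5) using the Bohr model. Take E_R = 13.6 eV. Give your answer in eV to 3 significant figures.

E_n = −E_R·Z²/n² = −13.6 × 8²/5² eV = -34.8 eV
Ionisation energy = −E_n = 34.8 eV

34.8 eV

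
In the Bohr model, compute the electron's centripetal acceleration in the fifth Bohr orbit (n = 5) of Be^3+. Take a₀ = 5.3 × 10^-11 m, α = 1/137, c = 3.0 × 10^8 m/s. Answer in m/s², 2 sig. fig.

9.3 × 10^21 m/s²

r = n²a₀/Z = 3.3 × 10^-10 m, v = Zαc/n = 1.8 × 10^6 m/s
a = v²/r = (1.8 × 10^6)² / 3.3 × 10^-10 = 9.3 × 10^21 m/s²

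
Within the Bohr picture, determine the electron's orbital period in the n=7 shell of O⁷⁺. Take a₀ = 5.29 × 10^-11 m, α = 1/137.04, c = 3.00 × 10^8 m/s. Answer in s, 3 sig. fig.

r = n²a₀/Z = 7²·5.29 × 10^-11/8 = 3.24 × 10^-10 m
v = Zαc/n = 8·0.00730·3.00 × 10^8/7 = 2.50 × 10^6 m/s
T = 2πr/v = 8.14 × 10^-16 s

8.14 × 10^-16 s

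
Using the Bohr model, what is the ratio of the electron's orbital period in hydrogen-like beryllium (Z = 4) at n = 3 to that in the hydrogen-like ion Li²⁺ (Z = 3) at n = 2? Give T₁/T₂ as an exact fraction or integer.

T ∝ Z^-2 · n^3
T₁/T₂ = (4/3)^-2 · (3/2)^3 = 243/128

243/128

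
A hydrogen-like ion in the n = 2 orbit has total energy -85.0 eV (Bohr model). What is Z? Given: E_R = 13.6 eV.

5

E_n = −E_R Z²/n² ⇒ Z² = −E_n n²/E_R = 85.0 × 2² / 13.6 ≈ 25.00
Z = 5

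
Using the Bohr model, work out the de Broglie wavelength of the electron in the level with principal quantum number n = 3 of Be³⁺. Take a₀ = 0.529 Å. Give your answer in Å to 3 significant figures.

The Bohr quantisation condition is nλ = 2πr_n.
r_n = n²a₀/Z = 1.19 Å
λ = 2πr_n/n = 2π·1.19/3 = 2.49 Å

2.49 Å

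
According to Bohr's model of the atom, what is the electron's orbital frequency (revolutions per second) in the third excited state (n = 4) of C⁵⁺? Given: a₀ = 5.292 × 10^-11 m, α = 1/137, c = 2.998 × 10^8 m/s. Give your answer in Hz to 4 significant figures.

3.702 × 10^15 Hz

r = n²a₀/Z = 1.411 × 10^-10 m, v = Zαc/n = 3.282 × 10^6 m/s
f = v/(2πr) = 3.702 × 10^15 Hz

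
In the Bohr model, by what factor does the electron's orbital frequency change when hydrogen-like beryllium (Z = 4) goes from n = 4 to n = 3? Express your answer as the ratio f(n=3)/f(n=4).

f ∝ Z^2 · n^-3; with Z fixed, f ∝ n^-3.
f(n=3)/f(n=4) = (3/4)^-3 = 64/27

64/27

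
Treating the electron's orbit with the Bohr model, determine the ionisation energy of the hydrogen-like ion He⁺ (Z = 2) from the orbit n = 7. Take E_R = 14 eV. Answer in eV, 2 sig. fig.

E_n = −E_R·Z²/n² = −14 × 2²/7² eV = -1.1 eV
Ionisation energy = −E_n = 1.1 eV

1.1 eV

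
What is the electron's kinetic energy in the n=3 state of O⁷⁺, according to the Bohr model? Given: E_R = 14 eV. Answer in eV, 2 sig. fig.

100 eV

For a Coulomb orbit the virial theorem gives K = −E_n.
E_n = −E_R·Z²/n², so K = E_R·Z²/n² = 14 × 8²/3² = 100 eV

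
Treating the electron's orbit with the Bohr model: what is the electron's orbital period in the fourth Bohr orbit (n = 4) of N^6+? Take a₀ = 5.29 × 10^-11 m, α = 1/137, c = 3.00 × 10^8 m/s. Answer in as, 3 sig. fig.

198 as

r = n²a₀/Z = 4²·5.29 × 10^-11/7 = 1.21 × 10^-10 m
v = Zαc/n = 7·0.00730·3.00 × 10^8/4 = 3.83 × 10^6 m/s
T = 2πr/v = 1.98 × 10^-16 s = 198 as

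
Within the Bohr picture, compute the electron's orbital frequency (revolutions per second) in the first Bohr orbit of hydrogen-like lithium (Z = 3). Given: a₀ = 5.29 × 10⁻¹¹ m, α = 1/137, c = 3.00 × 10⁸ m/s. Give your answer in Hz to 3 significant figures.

5.93 × 10¹⁶ Hz

r = n²a₀/Z = 1.76 × 10⁻¹¹ m, v = Zαc/n = 6.57 × 10⁶ m/s
f = v/(2πr) = 5.93 × 10¹⁶ Hz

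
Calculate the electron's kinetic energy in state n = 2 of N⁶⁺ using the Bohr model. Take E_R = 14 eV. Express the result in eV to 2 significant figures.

For a Coulomb orbit the virial theorem gives K = −E_n.
E_n = −E_R·Z²/n², so K = E_R·Z²/n² = 14 × 7²/2² = 170 eV

170 eV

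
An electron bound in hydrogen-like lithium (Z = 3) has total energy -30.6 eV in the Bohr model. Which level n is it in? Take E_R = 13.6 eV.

E_n = −E_R Z²/n² ⇒ n² = E_R Z²/(−E_n) = 13.6 × 3² / 30.6 ≈ 4.00
n = 2

2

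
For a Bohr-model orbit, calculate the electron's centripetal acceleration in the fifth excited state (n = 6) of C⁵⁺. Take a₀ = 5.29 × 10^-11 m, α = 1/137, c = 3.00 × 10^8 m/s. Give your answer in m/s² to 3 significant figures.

1.51 × 10^22 m/s²

r = n²a₀/Z = 3.17 × 10^-10 m, v = Zαc/n = 2.19 × 10^6 m/s
a = v²/r = (2.19 × 10^6)² / 3.17 × 10^-10 = 1.51 × 10^22 m/s²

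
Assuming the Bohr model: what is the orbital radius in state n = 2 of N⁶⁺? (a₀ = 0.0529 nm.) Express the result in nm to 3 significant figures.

0.0302 nm

r_n = n²a₀/Z = 2² × 0.0529 / 7
    = 4 × 0.0529 / 7 = 0.0302 nm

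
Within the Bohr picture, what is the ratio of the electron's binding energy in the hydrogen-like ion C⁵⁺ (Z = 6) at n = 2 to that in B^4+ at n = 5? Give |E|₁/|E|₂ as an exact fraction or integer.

|E| ∝ Z^2 · n^-2
|E|₁/|E|₂ = (6/5)^2 · (2/5)^-2 = 9

9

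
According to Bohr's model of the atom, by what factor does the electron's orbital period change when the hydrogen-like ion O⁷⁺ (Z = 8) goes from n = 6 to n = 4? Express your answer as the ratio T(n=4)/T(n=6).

T ∝ Z^-2 · n^3; with Z fixed, T ∝ n^3.
T(n=4)/T(n=6) = (4/6)^3 = 8/27

8/27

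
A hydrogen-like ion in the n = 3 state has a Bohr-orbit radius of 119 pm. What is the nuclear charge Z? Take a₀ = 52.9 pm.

r_n = n²a₀/Z ⇒ Z = n²a₀/r = 3² × 52.9 / 119 ≈ 4.00
Z = 4

4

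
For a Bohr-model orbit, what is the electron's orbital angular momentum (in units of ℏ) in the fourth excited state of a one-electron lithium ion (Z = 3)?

5

L_n = nℏ, so L/ℏ = n = 5.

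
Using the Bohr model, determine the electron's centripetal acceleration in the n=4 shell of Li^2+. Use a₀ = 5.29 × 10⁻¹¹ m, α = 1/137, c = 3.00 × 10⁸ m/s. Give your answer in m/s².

9.56 × 10²¹ m/s²

r = n²a₀/Z = 2.82 × 10⁻¹⁰ m, v = Zαc/n = 1.64 × 10⁶ m/s
a = v²/r = (1.64 × 10⁶)² / 2.82 × 10⁻¹⁰ = 9.56 × 10²¹ m/s²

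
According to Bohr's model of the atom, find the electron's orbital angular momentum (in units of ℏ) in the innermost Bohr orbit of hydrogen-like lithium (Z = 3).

1

L_n = nℏ, so L/ℏ = n = 1.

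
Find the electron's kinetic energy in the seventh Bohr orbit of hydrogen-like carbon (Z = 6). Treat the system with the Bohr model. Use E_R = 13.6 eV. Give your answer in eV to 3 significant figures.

For a Coulomb orbit the virial theorem gives K = −E_n.
E_n = −E_R·Z²/n², so K = E_R·Z²/n² = 13.6 × 6²/7² = 9.99 eV

9.99 eV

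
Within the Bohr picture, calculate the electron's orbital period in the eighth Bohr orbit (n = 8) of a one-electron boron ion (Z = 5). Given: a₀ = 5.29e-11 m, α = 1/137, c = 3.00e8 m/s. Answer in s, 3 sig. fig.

r = n²a₀/Z = 8²·5.29e-11/5 = 6.77e-10 m
v = Zαc/n = 5·0.00730·3.00e8/8 = 1.37e6 m/s
T = 2πr/v = 3.11e-15 s

3.11e-15 s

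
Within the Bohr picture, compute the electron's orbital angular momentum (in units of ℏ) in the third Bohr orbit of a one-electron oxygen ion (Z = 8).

3

L_n = nℏ, so L/ℏ = n = 3.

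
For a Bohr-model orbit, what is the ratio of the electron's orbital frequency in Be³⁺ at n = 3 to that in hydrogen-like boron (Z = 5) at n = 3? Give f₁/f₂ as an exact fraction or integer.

f ∝ Z^2 · n^-3
f₁/f₂ = (4/5)^2 · (3/3)^-3 = 16/25

16/25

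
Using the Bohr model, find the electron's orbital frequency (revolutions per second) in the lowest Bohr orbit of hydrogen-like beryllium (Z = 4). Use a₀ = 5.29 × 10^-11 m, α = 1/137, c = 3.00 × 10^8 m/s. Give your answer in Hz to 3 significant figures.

r = n²a₀/Z = 1.32 × 10^-11 m, v = Zαc/n = 8.76 × 10^6 m/s
f = v/(2πr) = 1.05 × 10^17 Hz

1.05 × 10^17 Hz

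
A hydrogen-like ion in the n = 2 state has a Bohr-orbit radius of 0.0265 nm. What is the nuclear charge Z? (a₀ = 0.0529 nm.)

r_n = n²a₀/Z ⇒ Z = n²a₀/r = 2² × 0.0529 / 0.0265 ≈ 7.98
Z = 8

8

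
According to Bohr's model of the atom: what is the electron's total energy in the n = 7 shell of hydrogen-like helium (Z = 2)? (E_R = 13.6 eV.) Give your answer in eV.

-1.11 eV

E_n = −E_R·Z²/n² = −13.6 × 2²/7² = -1.11 eV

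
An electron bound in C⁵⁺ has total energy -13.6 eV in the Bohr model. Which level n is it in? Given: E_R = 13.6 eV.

6

E_n = −E_R Z²/n² ⇒ n² = E_R Z²/(−E_n) = 13.6 × 6² / 13.6 ≈ 36.00
n = 6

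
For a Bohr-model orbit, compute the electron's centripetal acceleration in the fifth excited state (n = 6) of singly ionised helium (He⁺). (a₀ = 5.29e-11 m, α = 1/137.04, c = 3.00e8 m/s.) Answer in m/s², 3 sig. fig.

r = n²a₀/Z = 9.52e-10 m, v = Zαc/n = 7.30e5 m/s
a = v²/r = (7.30e5)² / 9.52e-10 = 5.59e20 m/s²

5.59e20 m/s²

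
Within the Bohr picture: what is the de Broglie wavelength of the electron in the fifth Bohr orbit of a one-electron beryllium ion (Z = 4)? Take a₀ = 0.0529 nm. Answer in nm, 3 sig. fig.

0.415 nm

The Bohr quantisation condition is nλ = 2πr_n.
r_n = n²a₀/Z = 0.331 nm
λ = 2πr_n/n = 2π·0.331/5 = 0.415 nm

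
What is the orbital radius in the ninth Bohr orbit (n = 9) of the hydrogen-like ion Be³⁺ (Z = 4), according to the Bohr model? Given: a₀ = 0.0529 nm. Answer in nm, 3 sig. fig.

r_n = n²a₀/Z = 9² × 0.0529 / 4
    = 81 × 0.0529 / 4 = 1.07 nm

1.07 nm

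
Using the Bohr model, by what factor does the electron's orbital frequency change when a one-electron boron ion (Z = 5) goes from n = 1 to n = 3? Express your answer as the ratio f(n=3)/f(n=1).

f ∝ Z^2 · n^-3; with Z fixed, f ∝ n^-3.
f(n=3)/f(n=1) = (3/1)^-3 = 1/27

1/27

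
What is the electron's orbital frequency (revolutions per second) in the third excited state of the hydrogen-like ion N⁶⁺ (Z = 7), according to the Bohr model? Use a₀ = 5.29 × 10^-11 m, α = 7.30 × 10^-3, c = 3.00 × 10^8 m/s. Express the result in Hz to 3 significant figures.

r = n²a₀/Z = 1.21 × 10^-10 m, v = Zαc/n = 3.83 × 10^6 m/s
f = v/(2πr) = 5.04 × 10^15 Hz

5.04 × 10^15 Hz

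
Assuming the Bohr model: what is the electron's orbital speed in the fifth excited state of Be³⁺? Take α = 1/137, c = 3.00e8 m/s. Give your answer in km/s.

1460 km/s

v_n = Zαc/n = 4 × 0.00730 × 3.00e8 / 6
    = 1460 km/s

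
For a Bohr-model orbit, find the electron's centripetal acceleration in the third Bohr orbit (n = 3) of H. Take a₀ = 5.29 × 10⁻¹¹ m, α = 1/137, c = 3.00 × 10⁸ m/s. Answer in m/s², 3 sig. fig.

r = n²a₀/Z = 4.76 × 10⁻¹⁰ m, v = Zαc/n = 7.30 × 10⁵ m/s
a = v²/r = (7.30 × 10⁵)² / 4.76 × 10⁻¹⁰ = 1.12 × 10²¹ m/s²

1.12 × 10²¹ m/s²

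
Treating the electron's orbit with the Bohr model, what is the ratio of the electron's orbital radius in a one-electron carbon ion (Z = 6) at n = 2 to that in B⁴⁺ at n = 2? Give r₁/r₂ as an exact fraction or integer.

r ∝ Z^-1 · n^2
r₁/r₂ = (6/5)^-1 · (2/2)^2 = 5/6

5/6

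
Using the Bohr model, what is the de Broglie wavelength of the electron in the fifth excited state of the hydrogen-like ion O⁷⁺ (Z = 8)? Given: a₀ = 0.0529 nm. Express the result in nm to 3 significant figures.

The Bohr quantisation condition is nλ = 2πr_n.
r_n = n²a₀/Z = 0.238 nm
λ = 2πr_n/n = 2π·0.238/6 = 0.249 nm

0.249 nm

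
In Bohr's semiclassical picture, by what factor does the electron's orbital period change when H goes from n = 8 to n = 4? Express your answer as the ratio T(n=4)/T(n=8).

1/8

T ∝ Z^-2 · n^3; with Z fixed, T ∝ n^3.
T(n=4)/T(n=8) = (4/8)^3 = 1/8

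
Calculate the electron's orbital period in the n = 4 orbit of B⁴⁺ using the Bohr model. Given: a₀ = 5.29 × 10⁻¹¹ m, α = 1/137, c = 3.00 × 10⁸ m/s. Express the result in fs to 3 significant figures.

r = n²a₀/Z = 4²·5.29 × 10⁻¹¹/5 = 1.69 × 10⁻¹⁰ m
v = Zαc/n = 5·0.00730·3.00 × 10⁸/4 = 2.74 × 10⁶ m/s
T = 2πr/v = 3.89 × 10⁻¹⁶ s = 0.389 fs

0.389 fs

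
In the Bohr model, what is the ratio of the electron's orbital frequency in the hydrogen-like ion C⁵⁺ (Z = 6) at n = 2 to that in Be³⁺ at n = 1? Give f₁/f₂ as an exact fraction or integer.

9/32

f ∝ Z^2 · n^-3
f₁/f₂ = (6/4)^2 · (2/1)^-3 = 9/32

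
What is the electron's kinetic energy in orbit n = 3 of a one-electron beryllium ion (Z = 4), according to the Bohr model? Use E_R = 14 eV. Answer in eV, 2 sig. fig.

25 eV

For a Coulomb orbit the virial theorem gives K = −E_n.
E_n = −E_R·Z²/n², so K = E_R·Z²/n² = 14 × 4²/3² = 25 eV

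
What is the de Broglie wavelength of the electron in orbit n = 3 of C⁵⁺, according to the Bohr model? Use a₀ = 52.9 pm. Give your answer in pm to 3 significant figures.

166 pm

The Bohr quantisation condition is nλ = 2πr_n.
r_n = n²a₀/Z = 79.3 pm
λ = 2πr_n/n = 2π·79.3/3 = 166 pm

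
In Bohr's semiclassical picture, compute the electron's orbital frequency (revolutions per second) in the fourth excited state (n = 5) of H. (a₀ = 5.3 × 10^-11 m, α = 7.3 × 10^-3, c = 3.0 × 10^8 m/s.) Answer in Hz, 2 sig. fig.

r = n²a₀/Z = 1.3 × 10^-9 m, v = Zαc/n = 4.4 × 10^5 m/s
f = v/(2πr) = 5.3 × 10^13 Hz

5.3 × 10^13 Hz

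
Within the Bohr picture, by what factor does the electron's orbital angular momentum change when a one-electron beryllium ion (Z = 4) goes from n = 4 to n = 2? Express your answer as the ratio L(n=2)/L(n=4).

L = nℏ depends only on n, so L ∝ n.
L(n=2)/L(n=4) = (2/4)^1 = 1/2

1/2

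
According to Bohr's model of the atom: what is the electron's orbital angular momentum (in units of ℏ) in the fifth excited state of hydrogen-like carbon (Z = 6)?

6

L_n = nℏ, so L/ℏ = n = 6.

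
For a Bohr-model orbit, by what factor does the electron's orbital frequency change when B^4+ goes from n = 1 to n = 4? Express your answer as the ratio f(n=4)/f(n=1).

f ∝ Z^2 · n^-3; with Z fixed, f ∝ n^-3.
f(n=4)/f(n=1) = (4/1)^-3 = 1/64

1/64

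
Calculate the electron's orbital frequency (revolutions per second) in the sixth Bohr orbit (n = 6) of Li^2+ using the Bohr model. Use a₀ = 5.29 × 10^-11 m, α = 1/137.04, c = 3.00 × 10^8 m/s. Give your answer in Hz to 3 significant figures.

2.74 × 10^14 Hz

r = n²a₀/Z = 6.35 × 10^-10 m, v = Zαc/n = 1.09 × 10^6 m/s
f = v/(2πr) = 2.74 × 10^14 Hz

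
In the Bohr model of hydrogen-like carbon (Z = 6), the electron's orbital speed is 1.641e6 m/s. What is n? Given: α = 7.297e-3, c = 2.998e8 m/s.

8

v_n = Zαc/n ⇒ n = Zαc/v = 6 × 0.007297 × 2.998e8 / 1.641e6 ≈ 8.00
n = 8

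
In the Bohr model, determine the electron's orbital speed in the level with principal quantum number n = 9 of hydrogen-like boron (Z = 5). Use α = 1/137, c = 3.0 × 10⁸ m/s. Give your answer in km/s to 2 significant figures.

v_n = Zαc/n = 5 × 0.0073 × 3.0 × 10⁸ / 9
    = 1200 km/s

1200 km/s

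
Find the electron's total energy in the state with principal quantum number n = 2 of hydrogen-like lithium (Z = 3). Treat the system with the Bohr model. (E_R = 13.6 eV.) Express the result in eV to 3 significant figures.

E_n = −E_R·Z²/n² = −13.6 × 3²/2² = -30.6 eV

-30.6 eV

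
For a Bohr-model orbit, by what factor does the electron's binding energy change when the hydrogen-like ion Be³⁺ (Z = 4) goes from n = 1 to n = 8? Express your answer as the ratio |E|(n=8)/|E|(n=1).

|E| ∝ Z^2 · n^-2; with Z fixed, |E| ∝ n^-2.
|E|(n=8)/|E|(n=1) = (8/1)^-2 = 1/64

1/64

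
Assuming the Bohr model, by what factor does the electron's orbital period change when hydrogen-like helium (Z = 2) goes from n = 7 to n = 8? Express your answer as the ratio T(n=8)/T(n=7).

T ∝ Z^-2 · n^3; with Z fixed, T ∝ n^3.
T(n=8)/T(n=7) = (8/7)^3 = 512/343

512/343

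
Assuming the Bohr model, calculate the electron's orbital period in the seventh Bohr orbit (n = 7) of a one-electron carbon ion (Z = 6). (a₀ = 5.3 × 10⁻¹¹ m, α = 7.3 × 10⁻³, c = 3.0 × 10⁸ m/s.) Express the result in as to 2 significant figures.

1400 as

r = n²a₀/Z = 7²·5.3 × 10⁻¹¹/6 = 4.3 × 10⁻¹⁰ m
v = Zαc/n = 6·0.0073·3.0 × 10⁸/7 = 1.9 × 10⁶ m/s
T = 2πr/v = 1.4 × 10⁻¹⁵ s = 1400 as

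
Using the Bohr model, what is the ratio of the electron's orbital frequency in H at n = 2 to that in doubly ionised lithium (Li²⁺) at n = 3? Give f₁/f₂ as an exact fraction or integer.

3/8

f ∝ Z^2 · n^-3
f₁/f₂ = (1/3)^2 · (2/3)^-3 = 3/8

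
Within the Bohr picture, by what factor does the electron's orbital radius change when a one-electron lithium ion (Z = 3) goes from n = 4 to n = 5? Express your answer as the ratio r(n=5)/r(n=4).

r ∝ Z^-1 · n^2; with Z fixed, r ∝ n^2.
r(n=5)/r(n=4) = (5/4)^2 = 25/16

25/16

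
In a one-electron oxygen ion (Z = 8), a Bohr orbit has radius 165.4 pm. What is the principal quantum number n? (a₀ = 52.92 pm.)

r_n = n²a₀/Z ⇒ n² = rZ/a₀ = 165.4 × 8 / 52.92 ≈ 25.00
n = 5

5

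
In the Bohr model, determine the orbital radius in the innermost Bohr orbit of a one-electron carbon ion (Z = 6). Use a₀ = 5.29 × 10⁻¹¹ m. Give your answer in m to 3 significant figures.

r_n = n²a₀/Z = 1² × 5.29 × 10⁻¹¹ / 6
    = 1 × 5.29 × 10⁻¹¹ / 6 = 8.82 × 10⁻¹² m

8.82 × 10⁻¹² m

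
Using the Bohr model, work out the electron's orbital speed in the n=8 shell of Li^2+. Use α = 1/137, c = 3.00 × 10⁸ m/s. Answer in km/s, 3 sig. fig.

v_n = Zαc/n = 3 × 0.00730 × 3.00 × 10⁸ / 8
    = 821 km/s

821 km/s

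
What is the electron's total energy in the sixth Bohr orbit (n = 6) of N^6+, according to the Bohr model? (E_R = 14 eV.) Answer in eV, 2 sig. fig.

E_n = −E_R·Z²/n² = −14 × 7²/6² = -19 eV

-19 eV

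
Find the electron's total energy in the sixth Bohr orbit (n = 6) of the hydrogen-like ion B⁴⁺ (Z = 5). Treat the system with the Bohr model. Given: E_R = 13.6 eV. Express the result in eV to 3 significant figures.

-9.44 eV

E_n = −E_R·Z²/n² = −13.6 × 5²/6² = -9.44 eV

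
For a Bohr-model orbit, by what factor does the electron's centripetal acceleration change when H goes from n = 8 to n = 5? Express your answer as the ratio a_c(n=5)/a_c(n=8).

a_c ∝ Z^3 · n^-4; with Z fixed, a_c ∝ n^-4.
a_c(n=5)/a_c(n=8) = (5/8)^-4 = 4096/625

4096/625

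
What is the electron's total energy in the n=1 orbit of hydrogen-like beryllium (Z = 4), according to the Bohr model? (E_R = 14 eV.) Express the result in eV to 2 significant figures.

-220 eV

E_n = −E_R·Z²/n² = −14 × 4²/1² = -220 eV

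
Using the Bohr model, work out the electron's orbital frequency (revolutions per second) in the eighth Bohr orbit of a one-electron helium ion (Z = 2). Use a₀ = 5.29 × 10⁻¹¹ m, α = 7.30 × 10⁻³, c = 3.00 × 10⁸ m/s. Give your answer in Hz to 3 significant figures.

5.15 × 10¹³ Hz

r = n²a₀/Z = 1.69 × 10⁻⁹ m, v = Zαc/n = 5.47 × 10⁵ m/s
f = v/(2πr) = 5.15 × 10¹³ Hz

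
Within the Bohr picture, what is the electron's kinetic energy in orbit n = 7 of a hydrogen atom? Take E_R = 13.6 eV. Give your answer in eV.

0.278 eV

For a Coulomb orbit the virial theorem gives K = −E_n.
E_n = −E_R·Z²/n², so K = E_R·Z²/n² = 13.6 × 1²/7² = 0.278 eV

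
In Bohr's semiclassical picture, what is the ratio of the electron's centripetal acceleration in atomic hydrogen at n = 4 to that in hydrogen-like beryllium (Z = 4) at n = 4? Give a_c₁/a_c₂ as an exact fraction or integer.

a_c ∝ Z^3 · n^-4
a_c₁/a_c₂ = (1/4)^3 · (4/4)^-4 = 1/64

1/64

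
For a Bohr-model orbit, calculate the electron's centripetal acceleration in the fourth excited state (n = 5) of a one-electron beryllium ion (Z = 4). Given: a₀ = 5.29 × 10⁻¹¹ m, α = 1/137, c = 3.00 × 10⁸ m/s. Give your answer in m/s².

r = n²a₀/Z = 3.31 × 10⁻¹⁰ m, v = Zαc/n = 1.75 × 10⁶ m/s
a = v²/r = (1.75 × 10⁶)² / 3.31 × 10⁻¹⁰ = 9.28 × 10²¹ m/s²

9.28 × 10²¹ m/s²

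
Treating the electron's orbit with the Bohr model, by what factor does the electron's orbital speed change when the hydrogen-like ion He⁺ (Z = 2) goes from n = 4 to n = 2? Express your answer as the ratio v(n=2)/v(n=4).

2

v ∝ Z^1 · n^-1; with Z fixed, v ∝ n^-1.
v(n=2)/v(n=4) = (2/4)^-1 = 2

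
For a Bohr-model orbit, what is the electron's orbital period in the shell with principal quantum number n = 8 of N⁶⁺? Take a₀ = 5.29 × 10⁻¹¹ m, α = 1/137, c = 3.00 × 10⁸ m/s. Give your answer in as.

1590 as

r = n²a₀/Z = 8²·5.29 × 10⁻¹¹/7 = 4.84 × 10⁻¹⁰ m
v = Zαc/n = 7·0.00730·3.00 × 10⁸/8 = 1.92 × 10⁶ m/s
T = 2πr/v = 1.59 × 10⁻¹⁵ s = 1590 as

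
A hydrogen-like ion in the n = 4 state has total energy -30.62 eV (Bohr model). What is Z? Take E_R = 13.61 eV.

E_n = −E_R Z²/n² ⇒ Z² = −E_n n²/E_R = 30.62 × 4² / 13.61 ≈ 36.00
Z = 6

6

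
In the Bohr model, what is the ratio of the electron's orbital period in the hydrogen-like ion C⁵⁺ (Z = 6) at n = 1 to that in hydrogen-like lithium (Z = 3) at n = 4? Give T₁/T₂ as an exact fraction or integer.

1/256

T ∝ Z^-2 · n^3
T₁/T₂ = (6/3)^-2 · (1/4)^3 = 1/256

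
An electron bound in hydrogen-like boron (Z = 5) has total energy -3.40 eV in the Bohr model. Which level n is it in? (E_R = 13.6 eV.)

E_n = −E_R Z²/n² ⇒ n² = E_R Z²/(−E_n) = 13.6 × 5² / 3.40 ≈ 100.00
n = 10

10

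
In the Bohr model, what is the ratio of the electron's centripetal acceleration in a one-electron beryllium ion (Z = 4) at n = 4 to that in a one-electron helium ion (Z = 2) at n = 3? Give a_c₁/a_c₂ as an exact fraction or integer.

a_c ∝ Z^3 · n^-4
a_c₁/a_c₂ = (4/2)^3 · (4/3)^-4 = 81/32

81/32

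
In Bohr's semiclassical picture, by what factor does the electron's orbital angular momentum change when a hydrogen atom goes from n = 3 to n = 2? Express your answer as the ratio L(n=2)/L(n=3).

2/3

L = nℏ depends only on n, so L ∝ n.
L(n=2)/L(n=3) = (2/3)^1 = 2/3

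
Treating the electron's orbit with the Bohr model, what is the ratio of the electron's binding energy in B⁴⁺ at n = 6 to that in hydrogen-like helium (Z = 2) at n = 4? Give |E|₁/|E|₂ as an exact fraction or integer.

25/9

|E| ∝ Z^2 · n^-2
|E|₁/|E|₂ = (5/2)^2 · (6/4)^-2 = 25/9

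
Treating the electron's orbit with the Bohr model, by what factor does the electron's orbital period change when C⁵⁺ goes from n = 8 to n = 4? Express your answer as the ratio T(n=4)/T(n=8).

1/8

T ∝ Z^-2 · n^3; with Z fixed, T ∝ n^3.
T(n=4)/T(n=8) = (4/8)^3 = 1/8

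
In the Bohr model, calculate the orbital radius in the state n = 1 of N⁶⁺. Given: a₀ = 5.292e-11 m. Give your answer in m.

7.560e-12 m

r_n = n²a₀/Z = 1² × 5.292e-11 / 7
    = 1 × 5.292e-11 / 7 = 7.560e-12 m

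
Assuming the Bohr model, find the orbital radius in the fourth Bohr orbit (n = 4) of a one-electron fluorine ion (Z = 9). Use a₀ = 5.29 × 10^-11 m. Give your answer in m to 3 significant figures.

9.40 × 10^-11 m

r_n = n²a₀/Z = 4² × 5.29 × 10^-11 / 9
    = 16 × 5.29 × 10^-11 / 9 = 9.40 × 10^-11 m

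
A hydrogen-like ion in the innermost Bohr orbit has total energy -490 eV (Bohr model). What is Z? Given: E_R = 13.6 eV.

E_n = −E_R Z²/n² ⇒ Z² = −E_n n²/E_R = 490 × 1² / 13.6 ≈ 36.03
Z = 6

6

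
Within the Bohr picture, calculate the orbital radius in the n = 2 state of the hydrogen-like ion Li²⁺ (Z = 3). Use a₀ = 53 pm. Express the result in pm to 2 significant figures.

r_n = n²a₀/Z = 2² × 53 / 3
    = 4 × 53 / 3 = 71 pm

71 pm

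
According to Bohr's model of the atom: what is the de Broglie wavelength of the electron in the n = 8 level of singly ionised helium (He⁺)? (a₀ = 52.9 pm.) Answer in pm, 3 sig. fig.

1330 pm

The Bohr quantisation condition is nλ = 2πr_n.
r_n = n²a₀/Z = 1690 pm
λ = 2πr_n/n = 2π·1690/8 = 1330 pm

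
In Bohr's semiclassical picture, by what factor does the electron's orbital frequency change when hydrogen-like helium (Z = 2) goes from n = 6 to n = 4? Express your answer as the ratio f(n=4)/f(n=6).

f ∝ Z^2 · n^-3; with Z fixed, f ∝ n^-3.
f(n=4)/f(n=6) = (4/6)^-3 = 27/8

27/8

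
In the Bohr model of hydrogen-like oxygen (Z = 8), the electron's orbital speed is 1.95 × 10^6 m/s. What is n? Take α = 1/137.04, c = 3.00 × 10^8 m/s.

9

v_n = Zαc/n ⇒ n = Zαc/v = 8 × 0.00730 × 3.00 × 10^8 / 1.95 × 10^6 ≈ 8.98
n = 9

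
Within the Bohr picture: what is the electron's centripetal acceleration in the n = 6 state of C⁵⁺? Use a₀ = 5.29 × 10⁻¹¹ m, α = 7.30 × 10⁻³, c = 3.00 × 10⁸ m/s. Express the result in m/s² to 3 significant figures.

1.51 × 10²² m/s²

r = n²a₀/Z = 3.17 × 10⁻¹⁰ m, v = Zαc/n = 2.19 × 10⁶ m/s
a = v²/r = (2.19 × 10⁶)² / 3.17 × 10⁻¹⁰ = 1.51 × 10²² m/s²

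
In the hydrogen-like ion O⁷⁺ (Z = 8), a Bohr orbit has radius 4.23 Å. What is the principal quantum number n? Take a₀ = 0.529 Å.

r_n = n²a₀/Z ⇒ n² = rZ/a₀ = 4.23 × 8 / 0.529 ≈ 63.97
n = 8

8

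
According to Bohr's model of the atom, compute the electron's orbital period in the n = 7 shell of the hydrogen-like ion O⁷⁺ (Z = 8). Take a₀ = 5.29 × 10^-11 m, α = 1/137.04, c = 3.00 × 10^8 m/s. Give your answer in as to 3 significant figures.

814 as

r = n²a₀/Z = 7²·5.29 × 10^-11/8 = 3.24 × 10^-10 m
v = Zαc/n = 8·0.00730·3.00 × 10^8/7 = 2.50 × 10^6 m/s
T = 2πr/v = 8.14 × 10^-16 s = 814 as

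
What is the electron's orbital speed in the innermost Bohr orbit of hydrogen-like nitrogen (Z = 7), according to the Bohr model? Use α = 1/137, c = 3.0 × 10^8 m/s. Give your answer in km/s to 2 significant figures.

v_n = Zαc/n = 7 × 0.0073 × 3.0 × 10^8 / 1
    = 1.5 × 10^4 km/s

1.5 × 10^4 km/s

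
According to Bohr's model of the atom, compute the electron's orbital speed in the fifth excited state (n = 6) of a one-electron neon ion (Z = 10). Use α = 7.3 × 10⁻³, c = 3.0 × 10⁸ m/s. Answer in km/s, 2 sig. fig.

v_n = Zαc/n = 10 × 0.0073 × 3.0 × 10⁸ / 6
    = 3600 km/s

3600 km/s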